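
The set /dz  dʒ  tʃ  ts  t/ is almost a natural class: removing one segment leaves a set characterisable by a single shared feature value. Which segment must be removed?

/tʃ, dʒ, ts, dz/ are all [+delayed release], but /t/ (voiceless alveolar stop) is [−delayed release]. No other single segment can be removed to leave a set sharing one feature value that the removed segment lacks, so /t/ is the odd one out.

t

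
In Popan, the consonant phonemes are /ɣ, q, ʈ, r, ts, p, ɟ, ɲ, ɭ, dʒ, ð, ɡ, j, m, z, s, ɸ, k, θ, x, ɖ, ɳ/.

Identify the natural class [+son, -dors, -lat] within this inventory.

r, m, ɳ

Checking each segment against [+sonorant], [-dorsal], [-lateral]: /r/ (alveolar trill), /m/ (bilabial nasal), /ɳ/ (retroflex nasal) satisfy every feature; every other segment in the inventory fails at least one.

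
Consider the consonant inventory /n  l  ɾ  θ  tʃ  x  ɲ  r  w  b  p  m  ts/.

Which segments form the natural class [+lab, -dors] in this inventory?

b, p, m

Checking each segment against [+labial], [-dorsal]: /b/ (voiced bilabial stop), /p/ (voiceless bilabial stop), /m/ (bilabial nasal) satisfy every feature; every other segment in the inventory fails at least one.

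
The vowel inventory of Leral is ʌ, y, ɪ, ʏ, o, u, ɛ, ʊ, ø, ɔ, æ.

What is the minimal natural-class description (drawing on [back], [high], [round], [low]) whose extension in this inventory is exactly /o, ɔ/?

The class [−high], [+back], [+round] has exactly /o, ɔ/ as its extension in this inventory. No smaller conjunction from the listed features achieves this: [+back, +round] alone would also admit /u, ʊ/; [−high, +round] alone would also admit /ø/; [−high, +back] alone would also admit /ʌ/; and checking the remaining two-feature bundles turns up none with this extension.

[−high, +back, +round]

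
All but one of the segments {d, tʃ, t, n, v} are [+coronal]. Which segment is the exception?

v

/v/ is the voiced labiodental fricative, which is [-coronal]; the rest — /t, tʃ, d, n/ — are [+coronal].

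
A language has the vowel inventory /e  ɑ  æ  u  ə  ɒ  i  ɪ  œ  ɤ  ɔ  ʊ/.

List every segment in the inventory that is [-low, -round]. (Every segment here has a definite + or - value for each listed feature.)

First, the [-low] segments are /e, u, ə, i, ɪ, œ, ɤ, ɔ, ʊ/.
Then [-round] leaves /e, ə, i, ɪ, ɤ/.

e, ə, i, ɪ, ɤ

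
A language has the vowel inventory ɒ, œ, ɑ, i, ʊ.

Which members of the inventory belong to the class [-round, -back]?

i

Eliminate segments failing any feature: /ɒ, œ, ʊ/ are [+round]; /ɑ/ is [+back]. The remaining /i/ satisfy [-round], [-back].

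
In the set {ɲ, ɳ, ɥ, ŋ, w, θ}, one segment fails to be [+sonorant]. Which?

θ

/θ/ is the voiceless dental fricative, which is [−sonorant]; the rest — /ɥ, ɳ, ɲ, ŋ, w/ — are [+sonorant].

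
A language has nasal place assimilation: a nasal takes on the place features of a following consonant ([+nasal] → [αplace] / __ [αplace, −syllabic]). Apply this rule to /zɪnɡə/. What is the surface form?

In /zɪnɡə/, the nasal /n/ precedes /ɡ/, which is [+dorsal]. The nasal assimilates in place, becoming the [+dorsal] nasal /ŋ/. The surface form is [zɪŋɡə].

[zɪŋɡə]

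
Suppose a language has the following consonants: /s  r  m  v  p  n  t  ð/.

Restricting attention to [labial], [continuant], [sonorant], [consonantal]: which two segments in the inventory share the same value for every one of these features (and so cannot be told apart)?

ð, s

On the given features, /ð/ and /s/ have an identical profile: [-labial], [+continuant], [-sonorant], [+consonantal]. No other two segments in the inventory coincide on all 4 features. (They do differ in [voice], [strident] and [distributed], which are not among the given features.)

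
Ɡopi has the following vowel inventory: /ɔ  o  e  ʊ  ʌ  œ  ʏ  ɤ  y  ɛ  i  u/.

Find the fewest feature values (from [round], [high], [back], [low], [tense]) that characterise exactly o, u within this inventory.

Every target segment is [+back], [+round], [+tense]; each remaining inventory member fails at least one of these. Each conjunct is needed — [+round, +tense] alone would also admit /y/; [+back, +tense] alone would also admit /ɤ/; [+back, +round] alone would also admit /ɔ, ʊ/ — and no other combination of two listed features has exactly this extension, so three is the minimum.

[+back, +round, +tense]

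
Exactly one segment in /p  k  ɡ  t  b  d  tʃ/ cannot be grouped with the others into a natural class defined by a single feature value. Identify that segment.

tʃ

The remaining segments after removing /tʃ/ share [-delayed release]; /tʃ/ (voiceless postalveolar affricate) is [+delayed release]. For every other candidate removal, the leftover set fails to share any single feature value that the removed segment lacks.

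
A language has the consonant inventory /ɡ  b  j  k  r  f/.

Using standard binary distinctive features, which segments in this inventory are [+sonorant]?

The [+sonorant] segments here are /j, r/; the remaining /ɡ, b, k, f/ are [-sonorant].

j, r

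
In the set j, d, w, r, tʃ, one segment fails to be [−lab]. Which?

/r, tʃ, j, d/ are all [−labial]; /w/ (labial-velar glide) is [+labial].

w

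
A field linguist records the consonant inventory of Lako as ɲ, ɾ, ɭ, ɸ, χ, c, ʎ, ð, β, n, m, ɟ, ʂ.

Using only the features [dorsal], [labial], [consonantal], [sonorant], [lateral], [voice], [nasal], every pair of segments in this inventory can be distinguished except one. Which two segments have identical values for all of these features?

χ, c

On the given features, /χ/ and /c/ have an identical profile: [+dorsal], [−labial], [+consonantal], [−sonorant], [−lateral], [−voice], [−nasal]. No other two segments in the inventory coincide on all 7 features. (They do differ in [continuant], [high] and [back], which are not among the given features.)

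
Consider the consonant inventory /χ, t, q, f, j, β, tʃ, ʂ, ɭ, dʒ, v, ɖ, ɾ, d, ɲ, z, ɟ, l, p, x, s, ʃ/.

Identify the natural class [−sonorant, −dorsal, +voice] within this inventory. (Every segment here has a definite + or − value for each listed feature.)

β, dʒ, v, ɖ, d, z

The [−sonorant] segments are /χ, t, q, f, β, tʃ, ʂ, dʒ, v, ɖ, d, z, ɟ, p, x, s, ʃ/.
Of those, [−dorsal] gives /t, f, β, tʃ, ʂ, dʒ, v, ɖ, d, z, p, s, ʃ/.
Intersecting with [+voice] leaves /β, dʒ, v, ɖ, d, z/.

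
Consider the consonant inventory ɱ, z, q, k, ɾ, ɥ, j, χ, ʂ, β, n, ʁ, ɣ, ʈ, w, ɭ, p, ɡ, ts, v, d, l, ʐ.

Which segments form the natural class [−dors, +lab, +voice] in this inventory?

ɱ, β, v

First, the [−dorsal] segments are /ɱ, z, ɾ, ʂ, β, n, ʈ, ɭ, p, ts, v, d, l, ʐ/.
Of those, [+labial] gives /ɱ, β, p, v/.
Intersecting with [+voice] leaves /ɱ, β, v/.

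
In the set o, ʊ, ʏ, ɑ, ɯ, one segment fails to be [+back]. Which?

Every segment except /ʏ/ is [+back]. /ʏ/ (high front rounded lax vowel) is [-back], so it is the exception.

ʏ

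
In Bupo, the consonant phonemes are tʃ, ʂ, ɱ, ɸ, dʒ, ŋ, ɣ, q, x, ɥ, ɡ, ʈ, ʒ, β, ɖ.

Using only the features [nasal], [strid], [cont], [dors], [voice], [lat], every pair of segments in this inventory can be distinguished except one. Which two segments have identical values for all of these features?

/ɥ/ (labial-palatal glide) and /ɣ/ (voiced velar fricative) are both [−nasal], [−strident], [+continuant], [+dorsal], [+voice], [−lateral], so none of the listed features separates them. (They do differ in [sonorant], [labial], [round] and [back], which are not among the given features.) Every other pair in the inventory differs on at least one listed feature.

ɥ, ɣ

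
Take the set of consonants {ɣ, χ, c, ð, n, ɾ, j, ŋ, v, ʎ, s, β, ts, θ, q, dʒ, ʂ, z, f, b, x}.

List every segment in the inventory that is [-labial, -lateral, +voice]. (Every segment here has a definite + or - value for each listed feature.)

ɣ, ð, n, ɾ, j, ŋ, dʒ, z

Eliminate segments failing any feature: /χ, c, s, ts, θ, q, ʂ, x/ are [-voice]; /v, β, f, b/ are [+labial]; /ʎ/ is [+lateral]. The remaining /ɣ, ð, n, ɾ, j, ŋ, dʒ, z/ satisfy [-labial], [-lateral], [+voice].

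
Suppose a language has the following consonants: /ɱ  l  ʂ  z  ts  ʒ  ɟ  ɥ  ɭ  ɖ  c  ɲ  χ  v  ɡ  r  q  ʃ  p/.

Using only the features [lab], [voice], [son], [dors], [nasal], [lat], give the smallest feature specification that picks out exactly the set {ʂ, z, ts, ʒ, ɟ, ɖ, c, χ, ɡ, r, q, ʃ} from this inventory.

[−nasal, −lat, −lab]

Every target segment is [−nasal], [−lateral], [−labial]; each remaining inventory member fails at least one of these. Each conjunct is needed — [−lateral, −labial] alone would also admit /ɲ/; [−nasal, −labial] alone would also admit /l, ɭ/; [−nasal, −lateral] alone would also admit /ɥ, v, p/ — and no other combination of two listed features has exactly this extension, so three is the minimum.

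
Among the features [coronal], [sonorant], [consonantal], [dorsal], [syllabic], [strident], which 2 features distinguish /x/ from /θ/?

[coronal], [dorsal]

The two segments share [-sonorant], [+consonantal], [-syllabic], [-strident]. The only features from the list on which they differ: /x/ is [-coronal] while /θ/ is [+coronal]; /x/ is [+dorsal] while /θ/ is [-dorsal].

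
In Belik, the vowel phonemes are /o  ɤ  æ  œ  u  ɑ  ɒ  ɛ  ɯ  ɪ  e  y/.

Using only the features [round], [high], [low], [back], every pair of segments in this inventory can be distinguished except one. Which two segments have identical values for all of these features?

/ɛ/ (mid front unrounded lax vowel) and /e/ (mid front unrounded tense vowel) are both [−round], [−high], [−low], [−back], so none of the listed features separates them. (They do differ in [tense], which is not among the given features.) Every other pair in the inventory differs on at least one listed feature.

ɛ, e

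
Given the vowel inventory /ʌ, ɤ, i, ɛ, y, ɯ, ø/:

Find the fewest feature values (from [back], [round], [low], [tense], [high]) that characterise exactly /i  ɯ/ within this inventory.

[+high, -round]

Every target segment is [+high], [-round]; each remaining inventory member fails at least one of these. Each conjunct is needed — [-round] alone would also admit /ʌ, ɤ, ɛ/; [+high] alone would also admit /y/ — and no other single listed feature has exactly this extension, so two is the minimum.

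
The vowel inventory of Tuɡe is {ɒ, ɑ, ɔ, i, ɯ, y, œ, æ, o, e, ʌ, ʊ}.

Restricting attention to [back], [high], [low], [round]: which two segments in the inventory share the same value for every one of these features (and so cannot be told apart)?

On the given features, /o/ and /ɔ/ have an identical profile: [+back], [−high], [−low], [+round]. No other two segments in the inventory coincide on all 4 features. (They do differ in [tense], which is not among the given features.)

o, ɔ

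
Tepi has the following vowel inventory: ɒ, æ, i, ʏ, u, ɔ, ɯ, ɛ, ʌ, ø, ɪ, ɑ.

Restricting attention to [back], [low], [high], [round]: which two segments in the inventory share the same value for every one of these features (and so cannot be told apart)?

i, ɪ

/i/ (high front unrounded tense vowel) and /ɪ/ (high front unrounded lax vowel) are both [−back], [−low], [+high], [−round], so none of the listed features separates them. (They do differ in [tense], which is not among the given features.) Every other pair in the inventory differs on at least one listed feature.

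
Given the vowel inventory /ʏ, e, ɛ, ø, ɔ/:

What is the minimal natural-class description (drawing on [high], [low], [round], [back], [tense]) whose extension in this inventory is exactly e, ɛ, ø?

[-high, -back]

Every target segment is [-high], [-back]; each remaining inventory member fails at least one of these. Each conjunct is needed — [-back] alone would also admit /ʏ/; [-high] alone would also admit /ɔ/ — and no other single listed feature has exactly this extension, so two is the minimum.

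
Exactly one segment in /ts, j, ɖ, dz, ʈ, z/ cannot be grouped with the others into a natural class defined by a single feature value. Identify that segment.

[dorsal] (equivalently [sonorant]) groups all but one: /ɖ, ts, dz, ʈ, z/ share [−dorsal] while /j/ (palatal glide) alone is [+dorsal]. Removing any other segment would not leave a single-feature class that excludes it.

j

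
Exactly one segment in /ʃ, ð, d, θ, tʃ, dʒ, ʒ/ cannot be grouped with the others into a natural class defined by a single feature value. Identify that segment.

/ʒ, ð, θ, tʃ, ʃ, dʒ/ are all [+distributed], but /d/ (voiced alveolar stop) is [-distributed]. No other single segment can be removed to leave a set sharing one feature value that the removed segment lacks, so /d/ is the odd one out.

d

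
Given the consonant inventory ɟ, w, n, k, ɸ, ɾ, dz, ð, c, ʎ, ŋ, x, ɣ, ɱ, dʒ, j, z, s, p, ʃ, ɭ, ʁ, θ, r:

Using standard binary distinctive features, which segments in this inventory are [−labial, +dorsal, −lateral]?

ɟ, k, c, ŋ, x, ɣ, j, ʁ

Eliminate segments failing any feature: /w, ɸ, ɱ, p/ are [+labial]; /n, ɾ, dz, ð, dʒ, z, s, ʃ, ɭ, θ, r/ are [−dorsal]; /ʎ/ is [+lateral]. The remaining /ɟ, k, c, ŋ, x, ɣ, j, ʁ/ satisfy [−labial], [+dorsal], [−lateral].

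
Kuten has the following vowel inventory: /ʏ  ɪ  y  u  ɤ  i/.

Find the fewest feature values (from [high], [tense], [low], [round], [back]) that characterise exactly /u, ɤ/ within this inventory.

[+back]

/u, ɤ/ are exactly the [+back] segments in the inventory, so a single feature suffices.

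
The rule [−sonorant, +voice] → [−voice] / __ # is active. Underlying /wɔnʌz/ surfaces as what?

Only the final segment /z/ is both word-final and matches the structural description. It is a voiced alveolar fricative, so [−sonorant, +voice] holds; changing it to [−voice] with all other features held fixed yields /s/ (voiceless alveolar fricative). No other segment meets both the structural description and the environment, so the output is [wɔnʌs].

[wɔnʌs]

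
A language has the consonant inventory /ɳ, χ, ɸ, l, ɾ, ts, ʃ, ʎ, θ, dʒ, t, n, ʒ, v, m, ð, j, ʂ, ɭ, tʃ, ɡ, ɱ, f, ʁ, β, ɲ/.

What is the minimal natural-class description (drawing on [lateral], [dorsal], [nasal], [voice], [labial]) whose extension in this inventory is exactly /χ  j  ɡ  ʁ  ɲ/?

The class [−lateral], [+dorsal] has exactly /χ, j, ɡ, ʁ, ɲ/ as its extension in this inventory. No smaller conjunction from the listed features achieves this: [+dorsal] alone would also admit /ʎ/; [−lateral] alone would also admit /ɳ, ɸ, ɾ, ts, …/; and checking the remaining single features turns up none with this extension.

[−lateral, +dorsal]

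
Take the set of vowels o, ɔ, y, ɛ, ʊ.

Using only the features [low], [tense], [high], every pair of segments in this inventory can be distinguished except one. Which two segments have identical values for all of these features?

/ɔ/ (mid back rounded lax vowel) and /ɛ/ (mid front unrounded lax vowel) are both [−low], [−tense], [−high], so none of the listed features separates them. (They do differ in [labial], [round] and [back], which are not among the given features.) Every other pair in the inventory differs on at least one listed feature.

ɔ, ɛ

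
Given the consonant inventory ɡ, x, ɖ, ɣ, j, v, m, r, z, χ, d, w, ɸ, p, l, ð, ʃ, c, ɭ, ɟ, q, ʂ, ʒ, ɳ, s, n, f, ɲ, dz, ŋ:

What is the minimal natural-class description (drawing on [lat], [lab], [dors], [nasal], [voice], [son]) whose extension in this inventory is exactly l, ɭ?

[+lat]

/l, ɭ/ are exactly the [+lateral] segments in the inventory, so a single feature suffices.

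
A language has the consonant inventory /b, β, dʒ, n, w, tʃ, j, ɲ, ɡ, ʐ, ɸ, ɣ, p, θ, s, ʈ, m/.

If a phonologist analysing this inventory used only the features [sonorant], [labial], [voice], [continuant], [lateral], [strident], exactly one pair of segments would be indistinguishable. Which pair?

On the given features, /n/ and /ɲ/ have an identical profile: [+sonorant], [−labial], [+voice], [−continuant], [−lateral], [−strident]. No other two segments in the inventory coincide on all 6 features. (They do differ in [dorsal], which is not among the given features.)

n, ɲ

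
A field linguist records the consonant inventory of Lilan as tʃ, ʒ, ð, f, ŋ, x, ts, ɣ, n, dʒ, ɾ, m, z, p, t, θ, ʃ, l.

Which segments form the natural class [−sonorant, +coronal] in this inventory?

First, the [−sonorant] segments are /tʃ, ʒ, ð, f, x, ts, ɣ, dʒ, z, p, t, θ, ʃ/.
Intersecting with [+coronal] leaves /tʃ, ʒ, ð, ts, dʒ, z, t, θ, ʃ/.

tʃ, ʒ, ð, ts, dʒ, z, t, θ, ʃ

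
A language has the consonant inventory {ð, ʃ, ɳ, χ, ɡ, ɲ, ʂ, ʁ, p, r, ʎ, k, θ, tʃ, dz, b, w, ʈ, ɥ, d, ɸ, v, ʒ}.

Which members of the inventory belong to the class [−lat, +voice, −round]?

ð, ɳ, ɡ, ɲ, ʁ, r, dz, b, d, v, ʒ

Checking each segment against [−lateral], [+voice], [−round]: /ð/ (voiced dental fricative), /ɳ/ (retroflex nasal), /ɡ/ (voiced velar stop), /ɲ/ (palatal nasal), /ʁ/ (voiced uvular fricative), /r/ (alveolar trill), among others, satisfy every feature; every other segment in the inventory fails at least one.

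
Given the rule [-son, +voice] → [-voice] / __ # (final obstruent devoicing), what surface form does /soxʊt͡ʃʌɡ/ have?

Only the final segment /ɡ/ is both word-final and matches the structural description. It is a voiced velar stop, so [-son, +voice] holds; changing it to [-voice] with all other features held fixed yields /k/ (voiceless velar stop). No other segment meets both the structural description and the environment, so the output is [soxʊt͡ʃʌk].

[soxʊt͡ʃʌk]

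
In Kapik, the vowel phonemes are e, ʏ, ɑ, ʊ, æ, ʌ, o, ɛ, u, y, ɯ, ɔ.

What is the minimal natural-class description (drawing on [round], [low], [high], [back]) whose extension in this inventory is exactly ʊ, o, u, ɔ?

Every target segment is [+back], [+round]; each remaining inventory member fails at least one of these. Each conjunct is needed — [+round] alone would also admit /ʏ, y/; [+back] alone would also admit /ɑ, ʌ, ɯ/ — and no other single listed feature has exactly this extension, so two is the minimum.

[+back, +round]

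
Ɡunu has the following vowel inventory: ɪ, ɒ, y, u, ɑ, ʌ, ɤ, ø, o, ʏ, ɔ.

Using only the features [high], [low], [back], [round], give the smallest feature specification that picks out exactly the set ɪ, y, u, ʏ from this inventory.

[+high]

Every target segment is [+high] and no other inventory member is, so one feature is enough.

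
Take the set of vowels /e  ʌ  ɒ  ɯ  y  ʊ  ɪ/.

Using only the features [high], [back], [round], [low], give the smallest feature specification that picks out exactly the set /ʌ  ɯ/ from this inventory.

The class [+back], [−round] has exactly /ʌ, ɯ/ as its extension in this inventory. No smaller conjunction from the listed features achieves this: [−round] alone would also admit /e, ɪ/; [+back] alone would also admit /ɒ, ʊ/; and checking the remaining single features turns up none with this extension.

[+back, −round]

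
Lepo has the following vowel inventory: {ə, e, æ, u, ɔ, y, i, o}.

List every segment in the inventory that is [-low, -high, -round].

First, the [-low] segments are /ə, e, u, ɔ, y, i, o/.
Then [-high] gives /ə, e, ɔ, o/.
Then [-round] leaves /ə, e/.

ə, e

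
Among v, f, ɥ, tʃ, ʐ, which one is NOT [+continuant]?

tʃ

/tʃ/ is the voiceless postalveolar affricate, which is [-continuant]; the rest — /ʐ, ɥ, f, v/ — are [+continuant].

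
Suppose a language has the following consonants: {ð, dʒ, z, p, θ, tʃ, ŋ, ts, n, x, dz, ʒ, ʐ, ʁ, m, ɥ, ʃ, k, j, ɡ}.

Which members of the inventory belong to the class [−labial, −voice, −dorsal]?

Eliminate segments failing any feature: /ð, dʒ, z, ŋ, n, dz, ʒ, ʐ, ʁ, j, ɡ/ are [+voice]; /p, m, ɥ/ are [+labial]; /x, k/ are [+dorsal]. The remaining /θ, tʃ, ts, ʃ/ satisfy [−labial], [−voice], [−dorsal].

θ, tʃ, ts, ʃ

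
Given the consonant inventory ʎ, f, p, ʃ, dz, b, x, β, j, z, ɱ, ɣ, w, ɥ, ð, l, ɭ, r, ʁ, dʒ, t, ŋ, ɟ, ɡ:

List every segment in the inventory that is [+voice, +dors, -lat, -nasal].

j, ɣ, w, ɥ, ʁ, ɟ, ɡ

The [+voice] segments are /ʎ, dz, b, β, j, z, ɱ, ɣ, w, ɥ, ð, l, ɭ, r, ʁ, dʒ, ŋ, ɟ, ɡ/.
Within that set, [+dorsal] gives /ʎ, j, ɣ, w, ɥ, ʁ, ŋ, ɟ, ɡ/.
Among these, [-lateral] gives /j, ɣ, w, ɥ, ʁ, ŋ, ɟ, ɡ/.
Intersecting with [-nasal] leaves /j, ɣ, w, ɥ, ʁ, ɟ, ɡ/.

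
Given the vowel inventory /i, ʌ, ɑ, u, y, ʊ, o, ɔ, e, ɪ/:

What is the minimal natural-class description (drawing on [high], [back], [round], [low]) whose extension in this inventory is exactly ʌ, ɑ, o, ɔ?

/ʌ, ɑ, o, ɔ/ are all [−high], [+back], and no other segment in the inventory matches both values. Dropping any one of them over-generates: [+back] alone would also admit /u, ʊ/; [−high] alone would also admit /e/. No other single listed feature picks out exactly this set either, so fewer than two features will not do.

[−high, +back]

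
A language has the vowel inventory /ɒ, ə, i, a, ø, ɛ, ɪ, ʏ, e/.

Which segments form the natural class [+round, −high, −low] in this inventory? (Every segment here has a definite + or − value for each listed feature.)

ø

First, the [+round] segments are /ɒ, ø, ʏ/.
Intersecting with [−high] gives /ɒ, ø/.
Then [−low] leaves /ø/.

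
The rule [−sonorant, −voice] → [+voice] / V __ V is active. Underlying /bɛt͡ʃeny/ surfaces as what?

[bɛd͡ʒeny]

/t͡ʃ/ satisfies [−sonorant, −voice] and sits in V __ V. The [+voice] counterpart of the voiceless postalveolar affricate is /d͡ʒ/. Other segments in /bɛt͡ʃeny/ either fail the structural description or are not in the environment, so the surface form is [bɛd͡ʒeny].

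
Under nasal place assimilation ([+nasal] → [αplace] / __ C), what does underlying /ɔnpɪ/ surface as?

The only nasal preceding a consonant is /n/ before /p/. /p/ is [+labial], so /n/ → /m/, giving [ɔmpɪ].

[ɔmpɪ]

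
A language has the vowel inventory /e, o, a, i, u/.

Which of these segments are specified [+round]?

The feature [round] marks segments produced with lip rounding. In this inventory /o, u/ have that property, so they are [+round]; /e, a, i/ are [−round].

o, u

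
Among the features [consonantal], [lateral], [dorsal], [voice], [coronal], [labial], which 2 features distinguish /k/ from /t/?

[coronal], [dorsal]

/k/ (voiceless velar stop) and /t/ (voiceless alveolar stop) agree on [+consonantal], [−lateral], [−voice], [−labial]. They differ on [coronal] (/k/ [−], /t/ [+]), [dorsal] (/k/ [+], /t/ [−]).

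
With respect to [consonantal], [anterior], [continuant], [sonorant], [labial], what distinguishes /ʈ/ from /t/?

/ʈ/ (voiceless retroflex stop) and /t/ (voiceless alveolar stop) agree on [+consonantal], [−continuant], [−sonorant], [−labial]. They differ on [anterior] (/ʈ/ [−], /t/ [+]).

[anterior]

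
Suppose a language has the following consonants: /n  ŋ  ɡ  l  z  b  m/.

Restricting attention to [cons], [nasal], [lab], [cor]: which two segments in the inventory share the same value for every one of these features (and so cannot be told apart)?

On the given features, /l/ and /z/ have an identical profile: [+consonantal], [−nasal], [−labial], [+coronal]. No other two segments in the inventory coincide on all 4 features. (They do differ in [sonorant], [lateral] and [strident], which are not among the given features.)

l, z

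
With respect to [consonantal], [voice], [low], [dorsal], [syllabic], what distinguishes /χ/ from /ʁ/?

[voice]

The two segments share [+consonantal], [-low], [+dorsal], [-syllabic]. The only feature from the list on which they differ: /χ/ is [-voice] while /ʁ/ is [+voice].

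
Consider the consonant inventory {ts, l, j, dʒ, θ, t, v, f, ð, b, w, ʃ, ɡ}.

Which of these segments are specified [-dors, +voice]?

Checking each segment against [-dorsal], [+voice]: /l/ (alveolar lateral approximant), /dʒ/ (voiced postalveolar affricate), /v/ (voiced labiodental fricative), /ð/ (voiced dental fricative), /b/ (voiced bilabial stop) satisfy every feature; every other segment in the inventory fails at least one.

l, dʒ, v, ð, b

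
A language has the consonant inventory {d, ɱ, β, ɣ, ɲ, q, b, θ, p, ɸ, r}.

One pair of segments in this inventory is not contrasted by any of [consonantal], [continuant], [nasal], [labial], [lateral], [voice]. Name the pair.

/ɣ/ (voiced velar fricative) and /r/ (alveolar trill) are both [+consonantal], [+continuant], [-nasal], [-labial], [-lateral], [+voice], so none of the listed features separates them. (They do differ in [sonorant], [coronal] and [dorsal], which are not among the given features.) Every other pair in the inventory differs on at least one listed feature.

ɣ, r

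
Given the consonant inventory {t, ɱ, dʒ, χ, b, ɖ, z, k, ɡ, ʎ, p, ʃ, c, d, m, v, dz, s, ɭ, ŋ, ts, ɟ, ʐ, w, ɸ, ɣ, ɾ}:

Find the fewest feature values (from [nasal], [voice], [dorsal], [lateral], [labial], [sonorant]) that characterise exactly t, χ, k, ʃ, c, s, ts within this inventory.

The class [-voice], [-labial] has exactly /t, χ, k, ʃ, c, s, ts/ as its extension in this inventory. No smaller conjunction from the listed features achieves this: [-labial] alone would also admit /dʒ, ɖ, z, ɡ, …/; [-voice] alone would also admit /p, ɸ/; and checking the remaining single features turns up none with this extension.

[-voice, -labial]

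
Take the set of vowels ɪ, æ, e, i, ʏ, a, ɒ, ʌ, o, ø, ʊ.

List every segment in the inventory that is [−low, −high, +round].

Among the inventory, the [−low] segments are /ɪ, e, i, ʏ, ʌ, o, ø, ʊ/.
Within that set, [−high] gives /e, ʌ, o, ø/.
Within that set, [+round] leaves /o, ø/.

o, ø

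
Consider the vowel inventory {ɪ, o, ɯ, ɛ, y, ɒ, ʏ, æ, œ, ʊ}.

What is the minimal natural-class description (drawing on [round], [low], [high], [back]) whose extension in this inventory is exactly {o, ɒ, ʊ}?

/o, ɒ, ʊ/ are all [+back], [+round], and no other segment in the inventory matches both values. Dropping any one of them over-generates: [+round] alone would also admit /y, ʏ, œ/; [+back] alone would also admit /ɯ/. No other single listed feature picks out exactly this set either, so fewer than two features will not do.

[+back, +round]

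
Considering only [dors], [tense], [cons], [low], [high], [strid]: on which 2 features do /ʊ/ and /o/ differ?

/ʊ/ is the high back rounded lax vowel and /o/ is the mid back rounded tense vowel. Both are [+dorsal], [−consonantal], [−low], [−strident]. /ʊ/ is [+high] while /o/ is [−high]; /ʊ/ is [−tense] while /o/ is [+tense], so the distinguishing features are [high], [tense].

[high], [tense]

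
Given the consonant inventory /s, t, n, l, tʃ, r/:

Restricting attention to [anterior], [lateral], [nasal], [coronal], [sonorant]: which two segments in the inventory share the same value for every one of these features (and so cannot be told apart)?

s, t

Both /s/ and /t/ are [+anterior], [-lateral], [-nasal], [+coronal], [-sonorant]. Since the list omits [continuant] and [strident] — which do distinguish the voiceless alveolar fricative from the voiceless alveolar stop — this pair collapses; all other pairs remain distinct.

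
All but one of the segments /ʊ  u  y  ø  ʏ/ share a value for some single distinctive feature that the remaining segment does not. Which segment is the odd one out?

The remaining segments after removing /ø/ share [+high]; /ø/ (mid front rounded tense vowel) is [-high]. For every other candidate removal, the leftover set fails to share any single feature value that the removed segment lacks.

ø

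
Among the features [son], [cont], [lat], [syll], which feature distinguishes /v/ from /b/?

[continuant]

/v/ (voiced labiodental fricative) and /b/ (voiced bilabial stop) agree on [−sonorant], [−lateral], [−syllabic]. They differ on [continuant] (/v/ [+], /b/ [−]).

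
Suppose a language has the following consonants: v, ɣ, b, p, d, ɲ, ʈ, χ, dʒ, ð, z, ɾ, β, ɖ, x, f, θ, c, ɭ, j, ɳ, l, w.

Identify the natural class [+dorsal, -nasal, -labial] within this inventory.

Eliminate segments failing any feature: /v, b, p, d, ʈ, dʒ, ð, z, ɾ, β, ɖ, f, θ, ɭ, ɳ, l/ are [-dorsal]; /ɲ/ is [+nasal]; /w/ is [+labial]. The remaining /ɣ, χ, x, c, j/ satisfy [+dorsal], [-nasal], [-labial].

ɣ, χ, x, c, j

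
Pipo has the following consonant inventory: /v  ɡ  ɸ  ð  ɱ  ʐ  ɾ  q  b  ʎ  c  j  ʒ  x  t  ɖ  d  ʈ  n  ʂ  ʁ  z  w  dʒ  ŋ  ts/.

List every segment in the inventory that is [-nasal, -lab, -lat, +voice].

Eliminate segments failing any feature: /v, ɸ, b, w/ are [+labial]; /ɱ, n, ŋ/ are [+nasal]; /q, c, x, t, ʈ, ʂ, ts/ are [-voice]; /ʎ/ is [+lateral]. The remaining /ɡ, ð, ʐ, ɾ, j, ʒ, ɖ, d, ʁ, z, dʒ/ satisfy [-nasal], [-labial], [-lateral], [+voice].

ɡ, ð, ʐ, ɾ, j, ʒ, ɖ, d, ʁ, z, dʒ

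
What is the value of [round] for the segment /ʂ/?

[−round]

/ʂ/ is the voiceless retroflex fricative. The feature [round] marks segments produced with lip rounding; /ʂ/ lacks this property, so it is [−round].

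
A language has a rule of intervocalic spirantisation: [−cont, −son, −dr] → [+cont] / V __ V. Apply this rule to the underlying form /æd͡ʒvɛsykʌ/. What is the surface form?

/k/ satisfies [−cont, −son, −dr] and sits in V __ V. The [+continuant] counterpart of the voiceless velar stop is /x/. Other segments in /æd͡ʒvɛsykʌ/ either fail the structural description or are not in the environment, so the surface form is [æd͡ʒvɛsyxʌ].

[æd͡ʒvɛsyxʌ]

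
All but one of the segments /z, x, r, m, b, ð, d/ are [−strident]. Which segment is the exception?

Every segment except /z/ is [−strident]. /z/ (voiced alveolar fricative) is [+strident], so it is the exception.

z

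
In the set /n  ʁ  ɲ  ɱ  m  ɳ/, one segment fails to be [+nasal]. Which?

ʁ

/ɲ, ɳ, ɱ, m, n/ are all [+nasal]; /ʁ/ (voiced uvular fricative) is [−nasal].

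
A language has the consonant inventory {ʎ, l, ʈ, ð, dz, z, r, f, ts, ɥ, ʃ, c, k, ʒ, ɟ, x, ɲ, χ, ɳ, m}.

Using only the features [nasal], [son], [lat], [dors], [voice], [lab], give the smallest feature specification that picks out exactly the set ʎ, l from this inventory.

The target set is precisely the extension of [+lateral] in this inventory.

[+lat]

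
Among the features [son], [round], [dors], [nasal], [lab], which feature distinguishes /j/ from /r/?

[dorsal]

/j/ (palatal glide) and /r/ (alveolar trill) agree on [+sonorant], [-round], [-nasal], [-labial]. They differ on [dorsal] (/j/ [+], /r/ [-]).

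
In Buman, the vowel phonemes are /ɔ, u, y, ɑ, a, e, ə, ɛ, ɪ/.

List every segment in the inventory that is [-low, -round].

Checking each segment against [-low], [-round]: /e/ (mid front unrounded tense vowel), /ə/ (mid central vowel (schwa)), /ɛ/ (mid front unrounded lax vowel), /ɪ/ (high front unrounded lax vowel) satisfy every feature; every other segment in the inventory fails at least one.

e, ə, ɛ, ɪ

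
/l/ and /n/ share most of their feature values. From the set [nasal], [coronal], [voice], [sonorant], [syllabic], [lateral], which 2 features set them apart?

[nasal], [lateral]

The two segments share [+coronal], [+voice], [+sonorant], [−syllabic]. The only features from the list on which they differ: /l/ is [−nasal] while /n/ is [+nasal]; /l/ is [+lateral] while /n/ is [−lateral].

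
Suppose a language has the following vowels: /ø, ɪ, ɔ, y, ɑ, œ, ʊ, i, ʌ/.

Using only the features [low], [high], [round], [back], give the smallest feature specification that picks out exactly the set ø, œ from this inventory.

[−high, −back]

Every target segment is [−high], [−back]; each remaining inventory member fails at least one of these. Each conjunct is needed — [−back] alone would also admit /ɪ, y, i/; [−high] alone would also admit /ɔ, ɑ, ʌ/ — and no other single listed feature has exactly this extension, so two is the minimum.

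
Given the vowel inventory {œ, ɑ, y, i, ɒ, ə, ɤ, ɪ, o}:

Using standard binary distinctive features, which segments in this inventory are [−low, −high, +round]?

First, the [−low] segments are /œ, y, i, ə, ɤ, ɪ, o/.
Of those, [−high] gives /œ, ə, ɤ, o/.
Intersecting with [+round] leaves /œ, o/.

œ, o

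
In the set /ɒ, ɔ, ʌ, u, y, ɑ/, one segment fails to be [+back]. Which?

y

/u, ɔ, ʌ, ɒ, ɑ/ are all [+back]; /y/ (high front rounded tense vowel) is [-back].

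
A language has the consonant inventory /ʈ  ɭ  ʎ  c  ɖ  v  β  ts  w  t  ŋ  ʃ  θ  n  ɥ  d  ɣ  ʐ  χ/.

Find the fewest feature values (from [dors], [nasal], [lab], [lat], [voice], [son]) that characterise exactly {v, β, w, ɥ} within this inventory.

[+lab]

Every target segment is [+labial] and no other inventory member is, so one feature is enough.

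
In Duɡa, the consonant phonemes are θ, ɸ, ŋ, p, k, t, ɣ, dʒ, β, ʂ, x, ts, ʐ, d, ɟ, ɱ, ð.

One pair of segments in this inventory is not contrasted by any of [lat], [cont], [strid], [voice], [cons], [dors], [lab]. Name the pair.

ŋ, ɟ

/ŋ/ (velar nasal) and /ɟ/ (voiced palatal stop) are both [-lateral], [-continuant], [-strident], [+voice], [+consonantal], [+dorsal], [-labial], so none of the listed features separates them. (They do differ in [sonorant], [nasal] and [back], which are not among the given features.) Every other pair in the inventory differs on at least one listed feature.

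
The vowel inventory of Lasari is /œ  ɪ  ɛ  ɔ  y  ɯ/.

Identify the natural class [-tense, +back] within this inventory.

Checking each segment against [-tense], [+back]: /ɔ/ (mid back rounded lax vowel) satisfies every feature; every other segment in the inventory fails at least one.

ɔ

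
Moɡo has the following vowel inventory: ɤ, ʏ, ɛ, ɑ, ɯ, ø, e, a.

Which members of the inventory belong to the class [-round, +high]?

ɯ

Checking each segment against [-round], [+high]: /ɯ/ (high back unrounded vowel) satisfies every feature; every other segment in the inventory fails at least one.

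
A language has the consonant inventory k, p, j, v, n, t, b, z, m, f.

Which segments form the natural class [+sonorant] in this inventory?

The feature [sonorant] marks segments produced without turbulent airflow (nasals, liquids, glides, vowels). In this inventory /j, n, m/ have that property, so they are [+sonorant]; /k, p, v, t, b, z, f/ are [−sonorant].

j, n, m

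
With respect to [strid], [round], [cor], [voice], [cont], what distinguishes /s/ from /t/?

[continuant], [strident]

/s/ (voiceless alveolar fricative) and /t/ (voiceless alveolar stop) agree on [−round], [+coronal], [−voice]. They differ on [continuant] (/s/ [+], /t/ [−]), [strident] (/s/ [+], /t/ [−]).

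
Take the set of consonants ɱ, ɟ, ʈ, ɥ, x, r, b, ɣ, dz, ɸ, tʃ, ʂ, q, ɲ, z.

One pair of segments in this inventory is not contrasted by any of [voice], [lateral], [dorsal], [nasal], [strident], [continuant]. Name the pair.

On the given features, /ɣ/ and /ɥ/ have an identical profile: [+voice], [−lateral], [+dorsal], [−nasal], [−strident], [+continuant]. No other two segments in the inventory coincide on all 6 features. (They do differ in [sonorant], [labial], [round] and [back], which are not among the given features.)

ɣ, ɥ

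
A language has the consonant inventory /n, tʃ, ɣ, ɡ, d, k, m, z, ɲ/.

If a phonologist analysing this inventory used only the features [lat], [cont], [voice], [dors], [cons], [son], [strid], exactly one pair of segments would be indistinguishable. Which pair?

/n/ (alveolar nasal) and /m/ (bilabial nasal) are both [−lateral], [−continuant], [+voice], [−dorsal], [+consonantal], [+sonorant], [−strident], so none of the listed features separates them. (They do differ in [labial] and [coronal], which are not among the given features.) Every other pair in the inventory differs on at least one listed feature.

n, m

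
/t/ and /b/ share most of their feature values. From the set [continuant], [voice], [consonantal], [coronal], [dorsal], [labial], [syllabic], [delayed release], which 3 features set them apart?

/t/ (voiceless alveolar stop) and /b/ (voiced bilabial stop) agree on [−continuant], [+consonantal], [−dorsal], [−syllabic], [−delayed release]. They differ on [voice] (/t/ [−], /b/ [+]), [labial] (/t/ [−], /b/ [+]), [coronal] (/t/ [+], /b/ [−]).

[voice], [labial], [coronal]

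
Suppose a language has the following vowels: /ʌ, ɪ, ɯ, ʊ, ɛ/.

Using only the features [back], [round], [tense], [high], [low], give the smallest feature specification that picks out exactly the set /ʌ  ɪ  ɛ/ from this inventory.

Every target segment is [−round], [−tense]; each remaining inventory member fails at least one of these. Each conjunct is needed — [−tense] alone would also admit /ʊ/; [−round] alone would also admit /ɯ/ — and no other single listed feature has exactly this extension, so two is the minimum.

[−round, −tense]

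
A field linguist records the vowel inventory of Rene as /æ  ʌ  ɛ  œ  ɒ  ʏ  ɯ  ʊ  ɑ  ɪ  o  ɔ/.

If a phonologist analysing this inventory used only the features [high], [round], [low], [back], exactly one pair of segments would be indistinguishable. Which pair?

o, ɔ

/o/ (mid back rounded tense vowel) and /ɔ/ (mid back rounded lax vowel) are both [-high], [+round], [-low], [+back], so none of the listed features separates them. (They do differ in [tense], which is not among the given features.) Every other pair in the inventory differs on at least one listed feature.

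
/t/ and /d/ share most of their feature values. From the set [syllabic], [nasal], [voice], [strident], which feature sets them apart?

/t/ is the voiceless alveolar stop and /d/ is the voiced alveolar stop. Both are [-syllabic], [-nasal], [-strident]. /t/ is [-voice] while /d/ is [+voice], so the distinguishing feature is [voice].

[voice]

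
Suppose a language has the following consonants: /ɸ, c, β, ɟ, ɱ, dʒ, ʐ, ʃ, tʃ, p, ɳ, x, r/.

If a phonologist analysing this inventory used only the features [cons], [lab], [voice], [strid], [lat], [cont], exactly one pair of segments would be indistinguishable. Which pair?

ɳ, ɟ

/ɳ/ (retroflex nasal) and /ɟ/ (voiced palatal stop) are both [+consonantal], [-labial], [+voice], [-strident], [-lateral], [-continuant], so none of the listed features separates them. (They do differ in [sonorant], [nasal] and [dorsal], which are not among the given features.) Every other pair in the inventory differs on at least one listed feature.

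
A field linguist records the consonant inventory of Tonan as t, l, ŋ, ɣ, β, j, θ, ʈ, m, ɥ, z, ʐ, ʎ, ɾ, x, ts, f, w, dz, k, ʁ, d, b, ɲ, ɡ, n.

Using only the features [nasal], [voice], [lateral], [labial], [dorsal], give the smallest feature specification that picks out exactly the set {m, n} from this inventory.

/m, n/ are all [+nasal], [−dorsal], and no other segment in the inventory matches both values. Dropping any one of them over-generates: [−dorsal] alone would also admit /t, l, β, θ, …/; [+nasal] alone would also admit /ŋ, ɲ/. No other single listed feature picks out exactly this set either, so fewer than two features will not do.

[+nasal, −dorsal]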